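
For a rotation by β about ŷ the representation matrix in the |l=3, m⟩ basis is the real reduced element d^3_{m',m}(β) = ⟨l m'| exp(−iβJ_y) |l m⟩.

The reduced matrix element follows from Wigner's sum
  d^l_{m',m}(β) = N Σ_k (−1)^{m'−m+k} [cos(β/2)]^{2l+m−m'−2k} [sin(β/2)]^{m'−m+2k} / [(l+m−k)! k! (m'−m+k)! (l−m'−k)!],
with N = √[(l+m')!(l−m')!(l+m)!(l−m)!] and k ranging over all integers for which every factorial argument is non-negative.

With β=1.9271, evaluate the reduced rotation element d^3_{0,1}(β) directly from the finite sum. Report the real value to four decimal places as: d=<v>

d=-0.1589

d^3_{0,1}(β=1.9271) via Wigner's sum:
Half-angle: c=0.570608, s=0.821222. N=√(6·6·24·2)=41.569219
k: max(0,(1)−(0))=1 … min(3+(1),3−(0))=3
  k=1: (−1)^0·41.5692/(12)·0.5706^5·0.8212^1 = +0.172084
  k=2: (−1)^1·41.5692/(4)·0.5706^3·0.8212^3 = -1.069322
  k=3: (−1)^2·41.5692/(12)·0.5706^1·0.8212^5 = +0.738300
d^3_{0,1}(1.9271) = +0.172084 -1.069322 +0.738300 = -0.158938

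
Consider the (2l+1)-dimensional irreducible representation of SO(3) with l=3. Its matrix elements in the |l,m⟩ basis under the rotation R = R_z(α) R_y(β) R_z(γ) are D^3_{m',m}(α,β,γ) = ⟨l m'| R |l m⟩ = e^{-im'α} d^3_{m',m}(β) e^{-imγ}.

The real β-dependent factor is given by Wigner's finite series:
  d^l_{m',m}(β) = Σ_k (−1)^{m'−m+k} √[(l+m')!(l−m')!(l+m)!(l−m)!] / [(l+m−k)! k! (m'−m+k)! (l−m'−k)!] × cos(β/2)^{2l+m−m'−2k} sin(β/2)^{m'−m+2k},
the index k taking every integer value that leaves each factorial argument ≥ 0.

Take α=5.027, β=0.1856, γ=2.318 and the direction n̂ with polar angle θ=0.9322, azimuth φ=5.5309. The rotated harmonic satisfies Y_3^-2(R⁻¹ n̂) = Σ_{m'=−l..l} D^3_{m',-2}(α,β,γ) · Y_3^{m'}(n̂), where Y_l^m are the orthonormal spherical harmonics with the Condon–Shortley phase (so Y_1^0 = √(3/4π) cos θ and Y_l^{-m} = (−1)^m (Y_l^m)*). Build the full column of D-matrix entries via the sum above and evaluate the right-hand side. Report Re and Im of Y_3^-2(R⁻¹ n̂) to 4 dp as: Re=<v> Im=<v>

Need the full column D^3_{m',-2} for m'=−3..3 at α=5.027, β=0.1856, γ=2.318.
cos(β/2)=0.995697, sin(β/2)=0.092667
d^3_{-3,-2}: single k=1 term ⇒ +0.222145;  D = +0.143678+0.169425i
d^3_{-2,-2}: k∈[0..1] ⇒ +0.974459 -0.042202 = +0.932258;  D = -0.489529+0.793389i
d^3_{-1,-2}: k∈[0..1] ⇒ -0.286788 +0.004968 = -0.281820;  D = +0.273861+0.066503i
d^3_{0,-2}: k∈[0..1] ⇒ +0.046229 -0.000400 = +0.045829;  D = -0.003497-0.045695i
d^3_{1,-2}: k∈[0..1] ⇒ -0.004968 +0.000022 = -0.004947;  D = -0.004573+0.001885i
d^3_{2,-2}: k∈[0..1] ⇒ +0.000366 -0.000001 = +0.000365;  D = +0.000237+0.000278i
d^3_{3,-2}: single k=0 term ⇒ -0.000017;  D = +0.000009-0.000014i
Y_3^{m'}(θ=0.9322,φ=5.5309) and Σ D·Y over m':
  (+0.1437+0.1694i)·(-0.1368+0.1671i)  (-0.4895+0.7934i)·(+0.0260+0.3919i)  (+0.2739+0.0665i)·(+0.1471+0.1377i)  (-0.0035-0.0457i)·(-0.2722+0.0000i)  (-0.0046+0.0019i)·(-0.1471+0.1377i)  (+0.0002+0.0003i)·(+0.0260-0.3919i)  (+0.0000-0.0000i)·(+0.1368+0.1671i)
Y_3^-2(R⁻¹ n̂) = -0.338986-0.111451i

Re=-0.3390 Im=-0.1115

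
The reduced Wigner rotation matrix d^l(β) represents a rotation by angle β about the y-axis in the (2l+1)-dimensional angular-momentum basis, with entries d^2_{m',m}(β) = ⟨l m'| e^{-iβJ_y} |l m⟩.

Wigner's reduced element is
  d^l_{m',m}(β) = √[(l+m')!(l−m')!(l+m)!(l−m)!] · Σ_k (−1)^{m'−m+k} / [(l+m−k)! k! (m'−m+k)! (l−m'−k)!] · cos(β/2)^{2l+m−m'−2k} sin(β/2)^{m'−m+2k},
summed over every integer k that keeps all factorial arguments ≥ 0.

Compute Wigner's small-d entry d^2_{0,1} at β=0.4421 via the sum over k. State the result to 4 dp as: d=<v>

d^2_{0,1}(β=0.4421) via Wigner's sum:
Half-angle: c=0.975668, s=0.219254. N=√(2·2·6·1)=4.898979
The bounds max(0,m−m')=1 and min(l+m,l−m')=2 give 2 terms
  k=1: (−1)^0·4.8990/(2)·0.9757^3·0.2193^1 = +0.498803
  k=2: (−1)^1·4.8990/(2)·0.9757^1·0.2193^3 = -0.025190
d^2_{0,1}(0.4421) = +0.498803 -0.025190 = +0.473614

d=0.4736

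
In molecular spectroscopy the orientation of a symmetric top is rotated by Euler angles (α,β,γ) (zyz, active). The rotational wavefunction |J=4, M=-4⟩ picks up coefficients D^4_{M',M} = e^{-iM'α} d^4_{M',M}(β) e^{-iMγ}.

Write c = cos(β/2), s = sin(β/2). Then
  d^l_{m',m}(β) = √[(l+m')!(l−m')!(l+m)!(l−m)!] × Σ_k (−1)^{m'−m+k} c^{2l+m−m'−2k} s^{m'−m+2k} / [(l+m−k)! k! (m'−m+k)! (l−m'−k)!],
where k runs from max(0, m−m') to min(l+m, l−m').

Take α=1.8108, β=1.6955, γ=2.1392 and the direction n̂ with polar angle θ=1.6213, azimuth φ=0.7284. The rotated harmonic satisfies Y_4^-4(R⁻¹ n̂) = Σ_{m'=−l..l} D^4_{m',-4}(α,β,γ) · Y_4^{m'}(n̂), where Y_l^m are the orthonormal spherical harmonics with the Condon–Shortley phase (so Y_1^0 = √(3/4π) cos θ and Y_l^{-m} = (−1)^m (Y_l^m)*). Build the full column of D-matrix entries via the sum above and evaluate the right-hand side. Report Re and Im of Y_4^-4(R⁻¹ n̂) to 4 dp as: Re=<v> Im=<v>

Re=-0.1806 Im=0.1978

Need the full column D^4_{m',-4} for m'=−4..4 at α=1.8108, β=1.6955, γ=2.1392.
cos(β/2)=0.661672, sin(β/2)=0.749794
d^4_{-4,-4}: single k=0 term ⇒ +0.036740;  D = -0.036585-0.003377i
d^4_{-3,-4}: single k=0 term ⇒ -0.117757;  D = -0.017361-0.116470i
d^4_{-2,-4}: single k=0 term ⇒ +0.249642;  D = +0.231089-0.094442i
d^4_{-1,-4}: single k=0 term ⇒ -0.400067;  D = +0.235042+0.323742i
d^4_{0,-4}: single k=0 term ⇒ +0.506858;  D = -0.327618+0.386745i
d^4_{1,-4}: single k=0 term ⇒ -0.513725;  D = -0.459681-0.229362i
d^4_{2,-4}: single k=0 term ⇒ +0.411637;  D = +0.090960-0.401461i
d^4_{3,-4}: single k=0 term ⇒ -0.249333;  D = +0.249296-0.004286i
d^4_{4,-4}: single k=0 term ⇒ +0.099893;  D = +0.025410+0.096607i
Y_4^{m'}(θ=1.6213,φ=0.7284) and Σ D·Y over m':
  (-0.0366-0.0034i)·(-0.4289-0.0995i)  (-0.0174-0.1165i)·(+0.0363+0.0514i)  (+0.2311-0.0944i)·(-0.0373+0.3256i)  (+0.2350+0.3237i)·(+0.0531-0.0473i)  (-0.3276+0.3867i)·(+0.3093+0.0000i)  (-0.4597-0.2294i)·(-0.0531-0.0473i)  (+0.0910-0.4015i)·(-0.0373-0.3256i)  (+0.2493-0.0043i)·(-0.0363+0.0514i)  (+0.0254+0.0966i)·(-0.4289+0.0995i)
Y_4^-4(R⁻¹ n̂) = -0.180575+0.197767i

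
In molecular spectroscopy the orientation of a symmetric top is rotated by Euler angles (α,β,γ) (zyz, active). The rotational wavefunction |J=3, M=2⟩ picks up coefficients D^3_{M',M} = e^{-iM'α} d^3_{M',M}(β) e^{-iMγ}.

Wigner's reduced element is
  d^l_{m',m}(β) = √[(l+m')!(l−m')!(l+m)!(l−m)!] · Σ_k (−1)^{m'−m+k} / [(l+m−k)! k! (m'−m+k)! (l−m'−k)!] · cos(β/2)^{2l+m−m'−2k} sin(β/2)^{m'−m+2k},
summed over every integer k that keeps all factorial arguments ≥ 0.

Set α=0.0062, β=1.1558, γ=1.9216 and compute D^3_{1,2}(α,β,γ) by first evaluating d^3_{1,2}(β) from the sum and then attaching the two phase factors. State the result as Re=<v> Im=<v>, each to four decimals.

Re=-0.0808 Im=0.0692

Split into d^3_{1,2}(β=1.1558) × two z-phases.
Half-angle: c=0.837612, s=0.546266. N=√(24·2·120·1)=75.894664
k: max(0,(2)−(1))=1 … min(3+(2),3−(1))=2
  k=1: (−1)^0·75.8947/(24)·0.8376^5·0.5463^1 = +0.712226
  k=2: (−1)^1·75.8947/(12)·0.8376^3·0.5463^3 = -0.605858
d^3_{1,2}(1.1558) = +0.712226 -0.605858 = +0.106368
D = (+0.999981-0.006200i)·(+0.106368)·(-0.763806+0.645446i) = -0.080817+0.069157i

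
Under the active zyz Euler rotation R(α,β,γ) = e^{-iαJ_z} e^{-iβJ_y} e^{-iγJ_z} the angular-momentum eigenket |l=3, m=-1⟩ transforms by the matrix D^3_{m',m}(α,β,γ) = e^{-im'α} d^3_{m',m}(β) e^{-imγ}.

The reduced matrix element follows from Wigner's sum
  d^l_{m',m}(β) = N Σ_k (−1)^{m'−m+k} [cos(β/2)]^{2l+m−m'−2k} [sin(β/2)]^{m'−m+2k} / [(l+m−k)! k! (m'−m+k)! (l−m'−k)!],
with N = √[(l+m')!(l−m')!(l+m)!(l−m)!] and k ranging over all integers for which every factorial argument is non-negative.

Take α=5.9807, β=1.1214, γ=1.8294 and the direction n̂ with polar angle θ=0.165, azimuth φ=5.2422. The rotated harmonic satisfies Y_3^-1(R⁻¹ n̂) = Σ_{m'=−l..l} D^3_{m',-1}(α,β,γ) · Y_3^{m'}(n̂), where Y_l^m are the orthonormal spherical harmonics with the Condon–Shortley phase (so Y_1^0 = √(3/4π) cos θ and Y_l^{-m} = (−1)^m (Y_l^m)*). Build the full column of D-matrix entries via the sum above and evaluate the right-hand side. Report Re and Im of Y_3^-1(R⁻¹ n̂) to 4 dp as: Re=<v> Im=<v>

Need the full column D^3_{m',-1} for m'=−3..3 at α=5.9807, β=1.1214, γ=1.8294.
cos(β/2)=0.846883, sin(β/2)=0.531779
d^3_{-3,-1}: single k=2 term ⇒ +0.563381;  D = +0.340435+0.448889i
d^3_{-2,-1}: k∈[1..2] ⇒ +0.732569 -0.577689 = +0.154880;  D = +0.052579+0.145682i
d^3_{-1,-1}: k∈[0..2] ⇒ +0.368927 -1.163714 +0.344131 = -0.450656;  D = -0.019769-0.450223i
d^3_{0,-1}: k∈[0..2] ⇒ -0.802489 +0.949240 -0.124759 = +0.021992;  D = -0.005624+0.021261i
d^3_{1,-1}: k∈[0..2] ⇒ +0.872786 -0.458841 +0.022615 = +0.436559;  D = -0.232297+0.369624i
d^3_{2,-1}: k∈[0..1] ⇒ -0.577689 +0.113889 = -0.463801;  D = +0.352567-0.301343i
d^3_{3,-1}: single k=0 term ⇒ +0.222135;  D = -0.204188+0.087472i
Y_3^{m'}(θ=0.165,φ=5.2422) and Σ D·Y over m':
  (+0.3404+0.4489i)·(-0.0018+0.0000i)  (+0.0526+0.1457i)·(-0.0133+0.0237i)  (-0.0198-0.4502i)·(+0.1037+0.1770i)  (-0.0056+0.0213i)·(+0.6866+0.0000i)  (-0.2323+0.3696i)·(-0.1037+0.1770i)  (+0.3526-0.3013i)·(-0.0133-0.0237i)  (-0.2042+0.0875i)·(+0.0018+0.0000i)
Y_3^-1(R⁻¹ n̂) = +0.015425-0.120746i

Re=0.0154 Im=-0.1207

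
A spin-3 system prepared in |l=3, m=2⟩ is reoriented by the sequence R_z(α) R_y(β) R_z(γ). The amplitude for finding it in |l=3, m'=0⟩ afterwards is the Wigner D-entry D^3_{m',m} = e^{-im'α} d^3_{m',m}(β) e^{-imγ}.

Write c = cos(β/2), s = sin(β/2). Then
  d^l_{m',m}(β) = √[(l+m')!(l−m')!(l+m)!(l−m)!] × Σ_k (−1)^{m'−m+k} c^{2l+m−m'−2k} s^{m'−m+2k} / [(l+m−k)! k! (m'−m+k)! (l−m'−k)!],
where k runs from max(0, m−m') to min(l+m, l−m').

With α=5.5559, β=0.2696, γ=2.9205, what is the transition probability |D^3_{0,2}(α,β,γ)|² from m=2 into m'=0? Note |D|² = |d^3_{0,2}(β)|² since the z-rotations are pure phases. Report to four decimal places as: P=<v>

P=0.0088

Split into d^3_{0,2}(β=0.2696) × two z-phases.
c=cos(0.2696/2)=0.990928, s=sin(0.2696/2)=0.134392; N=√[6·6·120·1]=65.726707
k: max(0,(2)−(0))=2 … min(3+(2),3−(0))=3
  k=2: (−1)^0·65.7267/(12)·0.9909^4·0.1344^2 = +0.095384
  k=3: (−1)^1·65.7267/(12)·0.9909^2·0.1344^4 = -0.001754
d^3_{0,2}(0.2696) = +0.095384 -0.001754 = +0.093630
|D^3_{0,2}|² = |d^3_{0,2}(β)|² = (+0.093630)² = 0.008767 (the z-rotation phases have unit modulus)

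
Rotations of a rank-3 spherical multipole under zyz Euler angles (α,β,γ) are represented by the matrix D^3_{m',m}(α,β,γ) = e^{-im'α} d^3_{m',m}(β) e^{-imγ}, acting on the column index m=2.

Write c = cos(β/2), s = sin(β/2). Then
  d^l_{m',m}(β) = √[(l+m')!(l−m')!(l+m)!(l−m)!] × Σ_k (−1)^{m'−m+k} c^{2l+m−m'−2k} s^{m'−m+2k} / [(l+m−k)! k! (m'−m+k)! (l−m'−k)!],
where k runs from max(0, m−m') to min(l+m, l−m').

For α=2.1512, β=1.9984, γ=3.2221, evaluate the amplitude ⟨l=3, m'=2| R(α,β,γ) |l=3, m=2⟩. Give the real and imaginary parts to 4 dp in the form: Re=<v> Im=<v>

First d^3_{2,2}(β=1.9984), then the phase factors e^{-i(2)α} and e^{-i(2)γ}:
c=cos(1.9984/2)=0.540975, s=sin(1.9984/2)=0.841038; N=√[120·1·120·1]=120.000000
k: max(0,(2)−(2))=0 … min(3+(2),3−(2))=1
  k=0: (−1)^0·120.0000/(120)·0.5410^6·0.8410^0 = +0.025065
  k=1: (−1)^1·120.0000/(24)·0.5410^4·0.8410^2 = -0.302909
d^3_{2,2}(1.9984) = +0.025065 -0.302909 = -0.277844
Attach z-rotation phases: D = e^{-i(2)(2.1512)}·(-0.277844)·e^{-i(2)(3.2221)} = +0.068463-0.269277i

Re=0.0685 Im=-0.2693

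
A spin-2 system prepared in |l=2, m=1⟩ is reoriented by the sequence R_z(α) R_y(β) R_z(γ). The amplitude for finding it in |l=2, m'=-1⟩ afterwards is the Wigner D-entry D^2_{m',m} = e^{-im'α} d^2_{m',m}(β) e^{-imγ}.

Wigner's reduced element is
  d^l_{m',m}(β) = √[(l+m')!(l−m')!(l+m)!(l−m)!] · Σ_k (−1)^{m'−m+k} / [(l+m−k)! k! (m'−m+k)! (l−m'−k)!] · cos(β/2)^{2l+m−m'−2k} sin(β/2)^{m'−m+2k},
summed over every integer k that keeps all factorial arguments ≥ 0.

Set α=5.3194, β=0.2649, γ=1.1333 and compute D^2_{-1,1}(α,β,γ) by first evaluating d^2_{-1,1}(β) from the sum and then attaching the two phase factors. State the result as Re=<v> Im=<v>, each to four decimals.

Re=-0.0257 Im=-0.0442

Split into d^2_{-1,1}(β=0.2649) × two z-phases.
With c≡cos(β/2)=0.991241 and s≡sin(β/2)=0.132063, N=[1·6·6·1]^{1/2}=6.000000
Admissible k: 2..3 (factorial args all ≥0)
  k=2: (−1)^0·6.0000/(2)·0.9912^2·0.1321^2 = +0.051409
  k=3: (−1)^1·6.0000/(6)·0.9912^0·0.1321^4 = -0.000304
d^2_{-1,1}(0.2649) = +0.051409 -0.000304 = +0.051105
Attach z-rotation phases: D = e^{-i(-1)(5.3194)}·(+0.051105)·e^{-i(1)(1.1333)} = -0.025672-0.044190i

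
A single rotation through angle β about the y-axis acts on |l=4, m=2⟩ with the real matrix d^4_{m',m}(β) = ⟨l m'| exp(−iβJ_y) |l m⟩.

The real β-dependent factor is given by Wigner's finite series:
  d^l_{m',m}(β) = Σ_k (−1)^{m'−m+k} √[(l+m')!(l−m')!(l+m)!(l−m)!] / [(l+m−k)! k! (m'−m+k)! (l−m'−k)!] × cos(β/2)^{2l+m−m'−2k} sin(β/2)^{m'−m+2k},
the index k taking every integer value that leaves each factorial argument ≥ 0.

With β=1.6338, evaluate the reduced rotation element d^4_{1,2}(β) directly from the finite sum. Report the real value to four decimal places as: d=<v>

d=-0.0833

d^4_{1,2}(β=1.6338) via Wigner's sum:
c=cos(1.6338/2)=0.684484, s=sin(1.6338/2)=0.729027; N=√[120·6·720·2]=1018.233765
The bounds max(0,m−m')=1 and min(l+m,l−m')=3 give 3 terms
  k=1: (−1)^0·1018.2338/(240)·0.6845^7·0.7290^1 = +0.217734
  k=2: (−1)^1·1018.2338/(48)·0.6845^5·0.7290^3 = -1.234969
  k=3: (−1)^2·1018.2338/(72)·0.6845^3·0.7290^5 = +0.933953
d^4_{1,2}(1.6338) = +0.217734 -1.234969 +0.933953 = -0.083282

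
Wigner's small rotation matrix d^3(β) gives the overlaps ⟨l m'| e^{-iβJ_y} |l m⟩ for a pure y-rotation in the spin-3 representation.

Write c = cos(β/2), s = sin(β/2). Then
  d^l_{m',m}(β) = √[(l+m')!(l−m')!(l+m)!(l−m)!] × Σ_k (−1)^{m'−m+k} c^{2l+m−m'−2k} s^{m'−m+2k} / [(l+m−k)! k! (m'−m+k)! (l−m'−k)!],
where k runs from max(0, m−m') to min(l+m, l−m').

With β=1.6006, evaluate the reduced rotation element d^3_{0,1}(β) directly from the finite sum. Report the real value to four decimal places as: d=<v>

d^3_{0,1}(β=1.6006) via Wigner's sum:
c=cos(1.6006/2)=0.696491, s=sin(1.6006/2)=0.717565; N=√[6·6·24·2]=41.569219
k∈{1,2,3} keeps every argument non-negative
  k=1: (−1)^0·41.5692/(12)·0.6965^5·0.7176^1 = +0.407409
  k=2: (−1)^1·41.5692/(4)·0.6965^3·0.7176^3 = -1.297308
  k=3: (−1)^2·41.5692/(12)·0.6965^1·0.7176^5 = +0.459000
d^3_{0,1}(1.6006) = +0.407409 -1.297308 +0.459000 = -0.430899

d=-0.4309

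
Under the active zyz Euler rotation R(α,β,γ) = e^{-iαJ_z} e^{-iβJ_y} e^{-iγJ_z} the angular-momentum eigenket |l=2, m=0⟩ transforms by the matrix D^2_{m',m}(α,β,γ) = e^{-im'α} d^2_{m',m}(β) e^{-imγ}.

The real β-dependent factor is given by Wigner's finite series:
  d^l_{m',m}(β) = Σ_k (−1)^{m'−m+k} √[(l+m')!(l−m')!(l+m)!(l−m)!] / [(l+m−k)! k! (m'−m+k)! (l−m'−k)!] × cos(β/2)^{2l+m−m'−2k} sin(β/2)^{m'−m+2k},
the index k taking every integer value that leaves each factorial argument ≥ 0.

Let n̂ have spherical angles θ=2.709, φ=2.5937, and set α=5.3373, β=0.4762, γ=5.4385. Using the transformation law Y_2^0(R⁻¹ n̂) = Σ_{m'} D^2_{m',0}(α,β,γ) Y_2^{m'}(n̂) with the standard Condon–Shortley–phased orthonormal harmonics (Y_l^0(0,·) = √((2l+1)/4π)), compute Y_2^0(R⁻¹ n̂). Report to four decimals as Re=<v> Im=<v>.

Need the full column D^2_{m',0} for m'=−2..2 at α=5.3373, β=0.4762, γ=5.4385.
cos(β/2)=0.971788, sin(β/2)=0.235857
d^2_{-2,0}: single k=2 term ⇒ +0.128681;  D = -0.040598-0.122109i
d^2_{-1,0}: k∈[1..2] ⇒ +0.530198 -0.031231 = +0.498967;  D = +0.291908-0.404670i
d^2_{0,0}: k∈[0..2] ⇒ +0.891838 -0.210135 +0.003095 = +0.684797;  D = +0.684797+0.000000i
d^2_{1,0}: k∈[0..1] ⇒ -0.530198 +0.031231 = -0.498967;  D = -0.291908-0.404670i
d^2_{2,0}: single k=0 term ⇒ +0.128681;  D = -0.040598+0.122109i
Y_2^{m'}(θ=2.709,φ=2.5937) and Σ D·Y over m':
  (-0.0406-0.1221i)·(+0.0310+0.0604i)  (+0.2919-0.4047i)·(+0.2510+0.1532i)  (+0.6848+0.0000i)·(+0.4645+0.0000i)  (-0.2919-0.4047i)·(-0.2510+0.1532i)  (-0.0406+0.1221i)·(+0.0310-0.0604i)
Y_2^0(R⁻¹ n̂) = +0.600802+0.000000i

Re=0.6008 Im=0.0000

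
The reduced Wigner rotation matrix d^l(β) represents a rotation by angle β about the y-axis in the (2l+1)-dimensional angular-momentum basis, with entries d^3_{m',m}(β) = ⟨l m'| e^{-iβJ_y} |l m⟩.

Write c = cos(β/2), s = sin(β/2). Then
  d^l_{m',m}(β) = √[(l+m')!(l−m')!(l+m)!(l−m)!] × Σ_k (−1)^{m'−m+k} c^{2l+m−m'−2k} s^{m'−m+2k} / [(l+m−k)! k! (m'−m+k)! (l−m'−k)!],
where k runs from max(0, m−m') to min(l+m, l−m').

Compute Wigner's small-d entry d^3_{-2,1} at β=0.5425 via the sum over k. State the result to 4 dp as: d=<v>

d^3_{-2,1}(β=0.5425) via Wigner's sum:
With c≡cos(β/2)=0.963437 and s≡sin(β/2)=0.267936, N=[1·120·24·2]^{1/2}=75.894664
Admissible k: 3..4 (factorial args all ≥0)
  k=3: (−1)^0·75.8947/(12)·0.9634^3·0.2679^3 = +0.108791
  k=4: (−1)^1·75.8947/(24)·0.9634^1·0.2679^5 = -0.004207
d^3_{-2,1}(0.5425) = +0.108791 -0.004207 = +0.104584

d=0.1046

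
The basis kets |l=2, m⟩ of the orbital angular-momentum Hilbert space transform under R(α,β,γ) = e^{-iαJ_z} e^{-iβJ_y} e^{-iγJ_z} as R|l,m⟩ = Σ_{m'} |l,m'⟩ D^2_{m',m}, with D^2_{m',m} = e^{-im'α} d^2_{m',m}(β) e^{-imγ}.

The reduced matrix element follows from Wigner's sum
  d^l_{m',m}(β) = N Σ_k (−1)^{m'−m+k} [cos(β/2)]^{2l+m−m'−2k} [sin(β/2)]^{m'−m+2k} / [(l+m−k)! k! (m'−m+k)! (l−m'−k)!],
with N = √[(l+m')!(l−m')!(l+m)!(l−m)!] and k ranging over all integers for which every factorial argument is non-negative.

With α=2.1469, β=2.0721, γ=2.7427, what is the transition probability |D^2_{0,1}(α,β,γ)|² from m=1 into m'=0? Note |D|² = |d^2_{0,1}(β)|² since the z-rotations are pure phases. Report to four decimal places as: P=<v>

First d^2_{0,1}(β=2.0721), then the phase factors e^{-i(0)α} and e^{-i(1)γ}:
With c≡cos(β/2)=0.509623 and s≡sin(β/2)=0.860398, N=[2·2·6·1]^{1/2}=4.898979
k: max(0,(1)−(0))=1 … min(2+(1),2−(0))=2
  k=1: (−1)^0·4.8990/(2)·0.5096^3·0.8604^1 = +0.278947
  k=2: (−1)^1·4.8990/(2)·0.5096^1·0.8604^3 = -0.795101
d^2_{0,1}(2.0721) = +0.278947 -0.795101 = -0.516155
|D^2_{0,1}|² = |d^2_{0,1}(β)|² = (-0.516155)² = 0.266416 (the z-rotation phases have unit modulus)

P=0.2664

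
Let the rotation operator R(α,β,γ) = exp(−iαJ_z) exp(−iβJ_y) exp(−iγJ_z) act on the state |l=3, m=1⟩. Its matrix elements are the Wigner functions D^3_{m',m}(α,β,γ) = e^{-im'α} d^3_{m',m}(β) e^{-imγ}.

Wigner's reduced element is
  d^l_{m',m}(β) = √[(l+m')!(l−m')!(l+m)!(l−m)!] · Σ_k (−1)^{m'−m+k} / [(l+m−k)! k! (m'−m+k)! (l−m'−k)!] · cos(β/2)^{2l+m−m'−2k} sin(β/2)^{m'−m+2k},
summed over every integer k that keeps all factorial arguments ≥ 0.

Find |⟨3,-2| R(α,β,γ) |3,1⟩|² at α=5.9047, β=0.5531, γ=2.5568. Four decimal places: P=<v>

P=0.0121

Split into d^3_{-2,1}(β=0.5531) × two z-phases.
Half-angle: c=0.962003, s=0.273038. N=√(1·120·24·2)=75.894664
Admissible k: 3..4 (factorial args all ≥0)
  k=3: (−1)^0·75.8947/(12)·0.9620^3·0.2730^3 = +0.114612
  k=4: (−1)^1·75.8947/(24)·0.9620^1·0.2730^5 = -0.004616
d^3_{-2,1}(0.5531) = +0.114612 -0.004616 = +0.109996
|D^3_{-2,1}|² = |d^3_{-2,1}(β)|² = (+0.109996)² = 0.012099 (the z-rotation phases have unit modulus)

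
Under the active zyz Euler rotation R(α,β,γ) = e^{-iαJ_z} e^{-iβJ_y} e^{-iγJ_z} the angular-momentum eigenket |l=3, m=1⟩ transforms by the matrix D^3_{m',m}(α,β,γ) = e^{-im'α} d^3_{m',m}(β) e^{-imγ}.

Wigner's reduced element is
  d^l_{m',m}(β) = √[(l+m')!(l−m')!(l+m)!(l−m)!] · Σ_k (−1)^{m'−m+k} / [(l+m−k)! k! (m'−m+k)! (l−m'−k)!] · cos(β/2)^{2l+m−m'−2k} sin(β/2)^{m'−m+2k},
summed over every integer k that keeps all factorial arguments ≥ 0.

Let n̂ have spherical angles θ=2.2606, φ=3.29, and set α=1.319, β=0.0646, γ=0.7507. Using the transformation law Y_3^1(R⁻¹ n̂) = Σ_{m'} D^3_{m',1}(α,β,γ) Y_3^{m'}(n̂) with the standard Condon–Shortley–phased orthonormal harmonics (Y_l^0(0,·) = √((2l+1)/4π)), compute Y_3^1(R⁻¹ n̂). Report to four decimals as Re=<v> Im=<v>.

Re=-0.1090 Im=-0.2568

Need the full column D^3_{m',1} for m'=−3..3 at α=1.319, β=0.0646, γ=0.7507.
cos(β/2)=0.999478, sin(β/2)=0.032294
d^3_{-3,1}: single k=4 term ⇒ +0.000004;  D = -0.000004-0.000000i
d^3_{-2,1}: k∈[3..4] ⇒ +0.000213 -0.000000 = +0.000213;  D = -0.000066+0.000202i
d^3_{-1,1}: k∈[2..4] ⇒ +0.006245 -0.000009 +0.000000 = +0.006236;  D = +0.005256+0.003356i
d^3_{0,1}: k∈[1..3] ⇒ +0.111580 -0.000349 +0.000000 = +0.111230;  D = +0.081333-0.075876i
d^3_{1,1}: k∈[0..2] ⇒ +0.996874 -0.008326 +0.000007 = +0.988555;  D = -0.472987-0.868058i
d^3_{2,1}: k∈[0..1] ⇒ -0.101858 +0.000213 = -0.101645;  D = +0.098557-0.024862i
d^3_{3,1}: single k=0 term ⇒ +0.004031;  D = -0.000019+0.004031i
Y_3^{m'}(θ=2.2606,φ=3.29) and Σ D·Y over m':
  (-0.0000-0.0000i)·(-0.1728+0.0825i)  (-0.0001+0.0002i)·(-0.3701+0.1132i)  (+0.0053+0.0034i)·(-0.2527+0.0378i)  (+0.0813-0.0759i)·(+0.2316+0.0000i)  (-0.4730-0.8681i)·(+0.2527+0.0378i)  (+0.0986-0.0249i)·(-0.3701-0.1132i)  (-0.0000+0.0040i)·(+0.1728+0.0825i)
Y_3^1(R⁻¹ n̂) = -0.108969-0.256788i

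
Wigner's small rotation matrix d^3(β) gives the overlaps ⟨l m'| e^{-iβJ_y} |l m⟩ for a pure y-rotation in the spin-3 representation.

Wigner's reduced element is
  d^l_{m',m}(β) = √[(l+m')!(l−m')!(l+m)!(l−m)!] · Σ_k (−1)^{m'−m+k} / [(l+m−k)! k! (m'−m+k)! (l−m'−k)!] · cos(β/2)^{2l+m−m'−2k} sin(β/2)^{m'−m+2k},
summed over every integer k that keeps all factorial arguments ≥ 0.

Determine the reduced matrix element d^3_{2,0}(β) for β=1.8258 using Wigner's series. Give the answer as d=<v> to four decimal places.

d^3_{2,0}(β=1.8258) via Wigner's sum:
Half-angle: c=0.611454, s=0.791280. N=√(120·1·6·6)=65.726707
The bounds max(0,m−m')=0 and min(l+m,l−m')=1 give 2 terms
  k=0: (−1)^2·65.7267/(12)·0.6115^4·0.7913^2 = +0.479375
  k=1: (−1)^3·65.7267/(12)·0.6115^2·0.7913^4 = -0.802803
d^3_{2,0}(1.8258) = +0.479375 -0.802803 = -0.323428

d=-0.3234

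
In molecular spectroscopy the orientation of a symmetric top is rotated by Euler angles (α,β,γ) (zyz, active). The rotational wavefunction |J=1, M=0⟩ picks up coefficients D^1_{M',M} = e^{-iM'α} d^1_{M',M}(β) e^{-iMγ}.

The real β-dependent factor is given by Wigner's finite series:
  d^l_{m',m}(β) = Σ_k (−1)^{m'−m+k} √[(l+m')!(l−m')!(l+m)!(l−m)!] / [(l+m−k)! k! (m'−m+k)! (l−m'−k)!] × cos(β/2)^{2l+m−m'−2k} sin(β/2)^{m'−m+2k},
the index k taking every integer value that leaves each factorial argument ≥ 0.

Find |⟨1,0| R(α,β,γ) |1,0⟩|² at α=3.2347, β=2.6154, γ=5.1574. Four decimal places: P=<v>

P=0.7478

D^1_{0,0}(3.2347,2.6154,5.1574) = e^{-i·0·3.2347}·d^1_{0,0}(2.6154)·e^{-i·0·5.1574}. Compute d first:
c=cos(2.6154/2)=0.260072, s=sin(2.6154/2)=0.965589; N=√[1·1·1·1]=1.000000
k: max(0,(0)−(0))=0 … min(1+(0),1−(0))=1
  k=0: (−1)^0·1.0000/(1)·0.2601^2·0.9656^0 = +0.067637
  k=1: (−1)^1·1.0000/(1)·0.2601^0·0.9656^2 = -0.932363
d^1_{0,0}(2.6154) = +0.067637 -0.932363 = -0.864726
|D^1_{0,0}|² = |d^1_{0,0}(β)|² = (-0.864726)² = 0.747750 (the z-rotation phases have unit modulus)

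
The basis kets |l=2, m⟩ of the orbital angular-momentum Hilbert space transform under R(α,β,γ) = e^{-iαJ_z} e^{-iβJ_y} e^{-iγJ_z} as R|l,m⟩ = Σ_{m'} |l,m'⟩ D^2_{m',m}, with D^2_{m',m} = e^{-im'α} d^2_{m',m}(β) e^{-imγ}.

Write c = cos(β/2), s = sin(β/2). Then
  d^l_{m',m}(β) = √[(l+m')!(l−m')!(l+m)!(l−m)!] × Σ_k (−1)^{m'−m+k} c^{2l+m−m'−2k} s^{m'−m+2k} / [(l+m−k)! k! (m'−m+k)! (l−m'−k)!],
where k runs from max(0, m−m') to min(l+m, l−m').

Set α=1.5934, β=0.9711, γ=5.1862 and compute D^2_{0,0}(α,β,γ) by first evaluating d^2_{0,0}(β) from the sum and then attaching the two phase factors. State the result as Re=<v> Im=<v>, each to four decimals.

Split into d^2_{0,0}(β=0.9711) × two z-phases.
Half-angle: c=0.884418, s=0.466695. N=√(2·2·2·2)=4.000000
k: max(0,(0)−(0))=0 … min(2+(0),2−(0))=2
  k=0: (−1)^0·4.0000/(4)·0.8844^4·0.4667^0 = +0.611830
  k=1: (−1)^1·4.0000/(1)·0.8844^2·0.4667^2 = -0.681462
  k=2: (−1)^2·4.0000/(4)·0.8844^0·0.4667^4 = +0.047439
d^2_{0,0}(0.9711) = +0.611830 -0.681462 +0.047439 = -0.022193
Phases: e^{-i·(0)·1.5934}=+1.000000+0.000000i, e^{-i·(0)·5.1862}=+1.000000+0.000000i ⇒ D=-0.022193+0.000000i

Re=-0.0222 Im=0.0000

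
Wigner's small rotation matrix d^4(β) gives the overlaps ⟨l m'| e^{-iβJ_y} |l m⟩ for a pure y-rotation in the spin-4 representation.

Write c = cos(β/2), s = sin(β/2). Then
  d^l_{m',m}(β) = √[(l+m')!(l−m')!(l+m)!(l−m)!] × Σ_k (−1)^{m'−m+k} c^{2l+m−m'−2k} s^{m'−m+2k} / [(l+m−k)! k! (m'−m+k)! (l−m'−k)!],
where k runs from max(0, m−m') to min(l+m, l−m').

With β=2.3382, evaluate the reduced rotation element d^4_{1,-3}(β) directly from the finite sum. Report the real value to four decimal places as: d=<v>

d^4_{1,-3}(β=2.3382) via Wigner's sum:
c=cos(2.3382/2)=0.390980, s=sin(2.3382/2)=0.920399; N=√[120·6·1·5040]=1904.940944
Admissible k: 0..1 (factorial args all ≥0)
  k=0: (−1)^4·1904.9409/(144)·0.3910^4·0.9204^4 = +0.221842
  k=1: (−1)^5·1904.9409/(240)·0.3910^2·0.9204^6 = -0.737627
d^4_{1,-3}(2.3382) = +0.221842 -0.737627 = -0.515786

d=-0.5158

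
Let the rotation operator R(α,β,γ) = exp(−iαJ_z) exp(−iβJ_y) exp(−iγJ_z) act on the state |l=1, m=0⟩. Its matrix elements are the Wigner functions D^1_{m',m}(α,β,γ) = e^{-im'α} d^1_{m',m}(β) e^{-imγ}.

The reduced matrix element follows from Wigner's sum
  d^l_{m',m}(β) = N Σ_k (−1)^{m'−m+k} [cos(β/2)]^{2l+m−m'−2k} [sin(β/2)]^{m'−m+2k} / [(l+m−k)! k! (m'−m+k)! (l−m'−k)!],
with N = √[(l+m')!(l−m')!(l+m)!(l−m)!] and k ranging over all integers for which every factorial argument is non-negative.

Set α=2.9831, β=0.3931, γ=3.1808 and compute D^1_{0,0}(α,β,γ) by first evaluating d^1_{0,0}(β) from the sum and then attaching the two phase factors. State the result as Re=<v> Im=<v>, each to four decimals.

Split into d^1_{0,0}(β=0.3931) × two z-phases.
c=cos(0.3931/2)=0.980746, s=sin(0.3931/2)=0.195287; N=√[1·1·1·1]=1.000000
k: max(0,(0)−(0))=0 … min(1+(0),1−(0))=1
  k=0: (−1)^0·1.0000/(1)·0.9807^2·0.1953^0 = +0.961863
  k=1: (−1)^1·1.0000/(1)·0.9807^0·0.1953^2 = -0.038137
d^1_{0,0}(0.3931) = +0.961863 -0.038137 = +0.923726
Phases: e^{-i·(0)·2.9831}=+1.000000+0.000000i, e^{-i·(0)·3.1808}=+1.000000+0.000000i ⇒ D=+0.923726+0.000000i

Re=0.9237 Im=0.0000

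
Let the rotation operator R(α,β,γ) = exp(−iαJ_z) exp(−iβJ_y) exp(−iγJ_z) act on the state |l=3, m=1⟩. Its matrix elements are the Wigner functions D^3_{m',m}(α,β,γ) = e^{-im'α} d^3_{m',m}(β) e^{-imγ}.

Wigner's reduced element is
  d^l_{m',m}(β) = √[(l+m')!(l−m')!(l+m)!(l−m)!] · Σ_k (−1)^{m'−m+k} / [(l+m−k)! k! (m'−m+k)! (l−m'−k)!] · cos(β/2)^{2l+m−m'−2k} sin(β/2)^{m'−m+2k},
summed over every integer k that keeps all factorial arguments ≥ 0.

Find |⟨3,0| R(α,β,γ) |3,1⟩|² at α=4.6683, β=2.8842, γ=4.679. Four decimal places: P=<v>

Split into d^3_{0,1}(β=2.8842) × two z-phases.
With c≡cos(β/2)=0.128341 and s≡sin(β/2)=0.991730, N=[6·6·24·2]^{1/2}=41.569219
k: max(0,(1)−(0))=1 … min(3+(1),3−(0))=3
  k=1: (−1)^0·41.5692/(12)·0.1283^5·0.9917^1 = +0.000120
  k=2: (−1)^1·41.5692/(4)·0.1283^3·0.9917^3 = -0.021429
  k=3: (−1)^2·41.5692/(12)·0.1283^1·0.9917^5 = +0.426505
d^3_{0,1}(2.8842) = +0.000120 -0.021429 +0.426505 = +0.405197
|D^3_{0,1}|² = |d^3_{0,1}(β)|² = (+0.405197)² = 0.164184 (the z-rotation phases have unit modulus)

P=0.1642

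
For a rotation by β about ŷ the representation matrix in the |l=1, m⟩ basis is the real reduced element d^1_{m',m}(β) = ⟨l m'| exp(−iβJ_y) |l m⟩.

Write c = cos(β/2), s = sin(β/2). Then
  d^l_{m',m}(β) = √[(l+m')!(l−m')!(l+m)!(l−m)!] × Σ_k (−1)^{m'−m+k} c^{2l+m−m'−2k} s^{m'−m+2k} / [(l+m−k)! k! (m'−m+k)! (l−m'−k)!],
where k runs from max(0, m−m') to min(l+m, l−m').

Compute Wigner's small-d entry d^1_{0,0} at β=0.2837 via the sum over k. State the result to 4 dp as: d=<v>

d^1_{0,0}(β=0.2837) via Wigner's sum:
Half-angle: c=0.989956, s=0.141375. N=√(1·1·1·1)=1.000000
k∈{0,1} keeps every argument non-negative
  k=0: (−1)^0·1.0000/(1)·0.9900^2·0.1414^0 = +0.980013
  k=1: (−1)^1·1.0000/(1)·0.9900^0·0.1414^2 = -0.019987
d^1_{0,0}(0.2837) = +0.980013 -0.019987 = +0.960026

d=0.9600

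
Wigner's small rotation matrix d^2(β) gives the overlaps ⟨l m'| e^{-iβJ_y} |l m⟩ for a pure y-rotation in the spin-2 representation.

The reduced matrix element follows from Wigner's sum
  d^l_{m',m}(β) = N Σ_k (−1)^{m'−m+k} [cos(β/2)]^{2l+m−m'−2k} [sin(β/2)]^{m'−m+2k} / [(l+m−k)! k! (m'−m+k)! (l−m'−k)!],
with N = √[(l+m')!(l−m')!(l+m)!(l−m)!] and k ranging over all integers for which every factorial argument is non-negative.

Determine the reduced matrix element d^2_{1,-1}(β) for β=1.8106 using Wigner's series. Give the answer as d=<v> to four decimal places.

d=0.3248

d^2_{1,-1}(β=1.8106) via Wigner's sum:
With c≡cos(β/2)=0.617450 and s≡sin(β/2)=0.786610, N=[6·1·1·6]^{1/2}=6.000000
The bounds max(0,m−m')=0 and min(l+m,l−m')=1 give 2 terms
  k=0: (−1)^2·6.0000/(2)·0.6174^2·0.7866^2 = +0.707691
  k=1: (−1)^3·6.0000/(6)·0.6174^0·0.7866^4 = -0.382859
d^2_{1,-1}(1.8106) = +0.707691 -0.382859 = +0.324832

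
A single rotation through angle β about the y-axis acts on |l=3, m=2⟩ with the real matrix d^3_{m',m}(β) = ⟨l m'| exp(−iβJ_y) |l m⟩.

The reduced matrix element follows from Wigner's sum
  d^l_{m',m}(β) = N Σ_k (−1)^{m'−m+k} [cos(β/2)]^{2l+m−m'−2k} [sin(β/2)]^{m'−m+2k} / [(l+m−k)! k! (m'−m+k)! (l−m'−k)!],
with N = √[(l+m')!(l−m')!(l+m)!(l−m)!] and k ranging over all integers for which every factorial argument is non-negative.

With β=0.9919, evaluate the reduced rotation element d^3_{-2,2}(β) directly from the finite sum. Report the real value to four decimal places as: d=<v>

d^3_{-2,2}(β=0.9919) via Wigner's sum:
Half-angle: c=0.879517, s=0.475867. N=√(1·120·120·1)=120.000000
Admissible k: 4..5 (factorial args all ≥0)
  k=4: (−1)^0·120.0000/(24)·0.8795^2·0.4759^4 = +0.198336
  k=5: (−1)^1·120.0000/(120)·0.8795^0·0.4759^6 = -0.011612
d^3_{-2,2}(0.9919) = +0.198336 -0.011612 = +0.186724

d=0.1867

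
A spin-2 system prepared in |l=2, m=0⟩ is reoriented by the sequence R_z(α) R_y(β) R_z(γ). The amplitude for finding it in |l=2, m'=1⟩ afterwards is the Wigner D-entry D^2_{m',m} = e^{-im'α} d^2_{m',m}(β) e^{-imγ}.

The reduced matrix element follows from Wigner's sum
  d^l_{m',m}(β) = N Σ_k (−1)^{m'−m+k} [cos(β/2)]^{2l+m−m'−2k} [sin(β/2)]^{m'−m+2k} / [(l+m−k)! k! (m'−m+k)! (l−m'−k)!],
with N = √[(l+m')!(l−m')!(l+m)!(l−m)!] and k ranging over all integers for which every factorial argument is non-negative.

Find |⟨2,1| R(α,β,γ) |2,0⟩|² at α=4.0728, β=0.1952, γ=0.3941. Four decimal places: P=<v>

P=0.0543

First d^2_{1,0}(β=0.1952), then the phase factors e^{-i(1)α} and e^{-i(0)γ}:
With c≡cos(β/2)=0.995241 and s≡sin(β/2)=0.097445, N=[6·1·2·2]^{1/2}=4.898979
k: max(0,(0)−(1))=0 … min(2+(0),2−(1))=1
  k=0: (−1)^1·4.8990/(2)·0.9952^3·0.0974^1 = -0.235299
  k=1: (−1)^2·4.8990/(2)·0.9952^1·0.0974^3 = +0.002256
d^2_{1,0}(0.1952) = -0.235299 +0.002256 = -0.233043
|D^2_{1,0}|² = |d^2_{1,0}(β)|² = (-0.233043)² = 0.054309 (the z-rotation phases have unit modulus)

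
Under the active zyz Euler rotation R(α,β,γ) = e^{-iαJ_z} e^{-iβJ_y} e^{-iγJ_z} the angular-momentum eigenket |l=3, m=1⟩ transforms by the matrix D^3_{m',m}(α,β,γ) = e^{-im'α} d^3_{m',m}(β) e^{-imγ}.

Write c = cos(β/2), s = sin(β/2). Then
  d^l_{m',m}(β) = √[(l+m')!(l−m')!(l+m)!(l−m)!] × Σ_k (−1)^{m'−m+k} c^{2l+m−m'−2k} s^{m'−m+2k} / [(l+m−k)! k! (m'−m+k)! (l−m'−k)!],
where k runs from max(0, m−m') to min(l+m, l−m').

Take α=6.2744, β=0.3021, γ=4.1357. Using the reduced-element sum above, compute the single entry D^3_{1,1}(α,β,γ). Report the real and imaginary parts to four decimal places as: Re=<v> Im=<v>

Re=-0.4219 Im=0.6364

First d^3_{1,1}(β=0.3021), then the phase factors e^{-i(1)α} and e^{-i(1)γ}:
With c≡cos(β/2)=0.988614 and s≡sin(β/2)=0.150476, N=[24·2·24·2]^{1/2}=48.000000
k∈{0,1,2} keeps every argument non-negative
  k=0: (−1)^0·48.0000/(48)·0.9886^6·0.1505^0 = +0.933597
  k=1: (−1)^1·48.0000/(6)·0.9886^4·0.1505^2 = -0.173034
  k=2: (−1)^2·48.0000/(8)·0.9886^2·0.1505^4 = +0.003007
d^3_{1,1}(0.3021) = +0.933597 -0.173034 +0.003007 = +0.763569
D = (+0.999961+0.008785i)·(+0.763569)·(-0.545251+0.838273i) = -0.421944+0.636397i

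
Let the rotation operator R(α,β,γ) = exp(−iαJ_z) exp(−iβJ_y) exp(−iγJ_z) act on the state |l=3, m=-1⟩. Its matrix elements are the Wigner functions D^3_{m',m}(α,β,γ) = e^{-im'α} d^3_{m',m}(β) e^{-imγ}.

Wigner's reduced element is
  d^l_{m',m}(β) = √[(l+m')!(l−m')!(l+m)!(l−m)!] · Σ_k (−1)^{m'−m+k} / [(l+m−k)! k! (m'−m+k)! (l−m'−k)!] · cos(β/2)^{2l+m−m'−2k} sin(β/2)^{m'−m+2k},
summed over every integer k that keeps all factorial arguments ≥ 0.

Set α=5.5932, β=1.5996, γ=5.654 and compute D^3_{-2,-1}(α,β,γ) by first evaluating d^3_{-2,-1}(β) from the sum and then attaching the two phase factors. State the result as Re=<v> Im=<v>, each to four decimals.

Re=0.1770 Im=0.3775

First d^3_{-2,-1}(β=1.5996), then the phase factors e^{-i(-2)α} and e^{-i(-1)γ}:
With c≡cos(β/2)=0.696850 and s≡sin(β/2)=0.717217, N=[1·120·2·24]^{1/2}=75.894664
k: max(0,(-1)−(-2))=1 … min(3+(-1),3−(-2))=2
  k=1: (−1)^0·75.8947/(24)·0.6969^5·0.7172^1 = +0.372690
  k=2: (−1)^1·75.8947/(12)·0.6969^3·0.7172^3 = -0.789586
d^3_{-2,-1}(1.5996) = +0.372690 -0.789586 = -0.416896
D = (+0.189670-0.981848i)·(-0.416896)·(+0.808507-0.588486i) = +0.176954+0.377478i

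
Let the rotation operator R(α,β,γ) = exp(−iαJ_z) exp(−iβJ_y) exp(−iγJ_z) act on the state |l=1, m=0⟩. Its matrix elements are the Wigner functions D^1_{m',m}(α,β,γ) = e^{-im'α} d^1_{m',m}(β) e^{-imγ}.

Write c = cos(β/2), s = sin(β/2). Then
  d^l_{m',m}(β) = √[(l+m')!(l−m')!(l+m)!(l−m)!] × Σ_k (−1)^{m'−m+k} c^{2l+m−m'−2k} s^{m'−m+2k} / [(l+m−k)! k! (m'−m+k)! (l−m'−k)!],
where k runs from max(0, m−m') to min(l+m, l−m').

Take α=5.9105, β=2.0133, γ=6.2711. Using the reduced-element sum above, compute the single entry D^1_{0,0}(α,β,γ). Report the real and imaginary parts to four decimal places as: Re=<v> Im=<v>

Re=-0.4282 Im=0.0000

Split into d^1_{0,0}(β=2.0133) × two z-phases.
With c≡cos(β/2)=0.534695 and s≡sin(β/2)=0.845045, N=[1·1·1·1]^{1/2}=1.000000
The bounds max(0,m−m')=0 and min(l+m,l−m')=1 give 2 terms
  k=0: (−1)^0·1.0000/(1)·0.5347^2·0.8450^0 = +0.285898
  k=1: (−1)^1·1.0000/(1)·0.5347^0·0.8450^2 = -0.714102
d^1_{0,0}(2.0133) = +0.285898 -0.714102 = -0.428203
Attach z-rotation phases: D = e^{-i(0)(5.9105)}·(-0.428203)·e^{-i(0)(6.2711)} = -0.428203+0.000000i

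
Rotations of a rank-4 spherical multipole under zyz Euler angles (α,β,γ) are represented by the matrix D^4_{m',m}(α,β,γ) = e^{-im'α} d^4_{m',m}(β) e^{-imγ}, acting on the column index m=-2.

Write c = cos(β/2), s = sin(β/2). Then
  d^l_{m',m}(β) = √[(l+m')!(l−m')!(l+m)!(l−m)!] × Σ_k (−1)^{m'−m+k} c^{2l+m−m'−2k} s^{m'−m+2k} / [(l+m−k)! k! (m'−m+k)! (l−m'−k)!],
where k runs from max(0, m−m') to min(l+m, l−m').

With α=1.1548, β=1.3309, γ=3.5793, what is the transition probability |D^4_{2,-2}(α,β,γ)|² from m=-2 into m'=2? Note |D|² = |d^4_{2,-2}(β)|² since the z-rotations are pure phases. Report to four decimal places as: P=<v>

First d^4_{2,-2}(β=1.3309), then the phase factors e^{-i(2)α} and e^{-i(-2)γ}:
Half-angle: c=0.786639, s=0.617413. N=√(720·2·2·720)=1440.000000
Admissible k: 0..2 (factorial args all ≥0)
  k=0: (−1)^4·1440.0000/(96)·0.7866^4·0.6174^4 = +0.834635
  k=1: (−1)^5·1440.0000/(120)·0.7866^2·0.6174^6 = -0.411327
  k=2: (−1)^6·1440.0000/(1440)·0.7866^0·0.6174^8 = +0.021116
d^4_{2,-2}(1.3309) = +0.834635 -0.411327 +0.021116 = +0.444424
|D^4_{2,-2}|² = |d^4_{2,-2}(β)|² = (+0.444424)² = 0.197513 (the z-rotation phases have unit modulus)

P=0.1975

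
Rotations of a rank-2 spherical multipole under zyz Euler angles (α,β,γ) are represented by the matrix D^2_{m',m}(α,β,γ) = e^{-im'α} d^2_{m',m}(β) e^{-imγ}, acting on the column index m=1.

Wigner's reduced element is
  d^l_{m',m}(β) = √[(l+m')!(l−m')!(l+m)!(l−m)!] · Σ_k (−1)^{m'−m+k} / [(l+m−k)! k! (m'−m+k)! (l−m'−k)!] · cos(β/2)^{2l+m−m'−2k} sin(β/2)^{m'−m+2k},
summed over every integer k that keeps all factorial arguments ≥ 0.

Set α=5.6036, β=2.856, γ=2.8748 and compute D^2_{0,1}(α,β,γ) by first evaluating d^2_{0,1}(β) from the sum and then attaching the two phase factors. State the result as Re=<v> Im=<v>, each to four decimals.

Re=0.3194 Im=0.0873

D^2_{0,1}(5.6036,2.856,2.8748) = e^{-i·0·5.6036}·d^2_{0,1}(2.856)·e^{-i·1·2.8748}. Compute d first:
With c≡cos(β/2)=0.142312 and s≡sin(β/2)=0.989822, N=[2·2·6·1]^{1/2}=4.898979
k: max(0,(1)−(0))=1 … min(2+(1),2−(0))=2
  k=1: (−1)^0·4.8990/(2)·0.1423^3·0.9898^1 = +0.006988
  k=2: (−1)^1·4.8990/(2)·0.1423^1·0.9898^3 = -0.338055
d^2_{0,1}(2.856) = +0.006988 -0.338055 = -0.331067
D = (+1.000000+0.000000i)·(-0.331067)·(-0.964621-0.263639i) = +0.319354+0.087282i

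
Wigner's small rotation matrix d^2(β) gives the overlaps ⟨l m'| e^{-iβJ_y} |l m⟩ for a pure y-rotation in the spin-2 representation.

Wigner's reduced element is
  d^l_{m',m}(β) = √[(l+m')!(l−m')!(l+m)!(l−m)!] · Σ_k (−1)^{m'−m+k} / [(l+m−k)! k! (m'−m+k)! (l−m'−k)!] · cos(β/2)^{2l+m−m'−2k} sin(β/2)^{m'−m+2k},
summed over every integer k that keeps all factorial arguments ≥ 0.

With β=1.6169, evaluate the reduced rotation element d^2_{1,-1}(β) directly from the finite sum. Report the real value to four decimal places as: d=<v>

d=0.4748

d^2_{1,-1}(β=1.6169) via Wigner's sum:
c=cos(1.6169/2)=0.690620, s=sin(1.6169/2)=0.723218; N=√[6·1·1·6]=6.000000
Admissible k: 0..1 (factorial args all ≥0)
  k=0: (−1)^2·6.0000/(2)·0.6906^2·0.7232^2 = +0.748407
  k=1: (−1)^3·6.0000/(6)·0.6906^0·0.7232^4 = -0.273575
d^2_{1,-1}(1.6169) = +0.748407 -0.273575 = +0.474832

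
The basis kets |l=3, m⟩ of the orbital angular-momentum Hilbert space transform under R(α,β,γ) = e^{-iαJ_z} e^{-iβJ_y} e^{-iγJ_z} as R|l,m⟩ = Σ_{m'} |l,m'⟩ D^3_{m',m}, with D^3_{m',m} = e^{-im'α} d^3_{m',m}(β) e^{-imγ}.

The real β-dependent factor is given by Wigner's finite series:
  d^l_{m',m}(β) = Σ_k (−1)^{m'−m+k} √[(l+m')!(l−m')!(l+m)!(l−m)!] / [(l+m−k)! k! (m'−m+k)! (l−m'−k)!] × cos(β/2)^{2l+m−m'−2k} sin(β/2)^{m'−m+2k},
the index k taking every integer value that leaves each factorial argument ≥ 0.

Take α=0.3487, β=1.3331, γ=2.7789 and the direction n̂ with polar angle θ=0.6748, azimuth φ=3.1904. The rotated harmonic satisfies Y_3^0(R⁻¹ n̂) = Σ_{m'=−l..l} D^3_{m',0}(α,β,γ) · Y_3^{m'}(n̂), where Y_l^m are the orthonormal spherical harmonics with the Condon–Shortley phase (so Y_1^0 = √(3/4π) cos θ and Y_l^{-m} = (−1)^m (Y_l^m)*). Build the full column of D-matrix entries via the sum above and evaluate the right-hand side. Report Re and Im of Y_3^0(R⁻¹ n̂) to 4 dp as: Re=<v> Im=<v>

Re=0.3275 Im=0.0000

Need the full column D^3_{m',0} for m'=−3..3 at α=0.3487, β=1.3331, γ=2.7789.
cos(β/2)=0.785959, sin(β/2)=0.618278
d^3_{-3,0}: single k=3 term ⇒ +0.513177;  D = +0.257076+0.444142i
d^3_{-2,0}: k∈[2..3] ⇒ +0.798967 -0.494420 = +0.304547;  D = +0.233439+0.195588i
d^3_{-1,0}: k∈[1..3] ⇒ +0.642355 -1.192515 +0.245986 = -0.304174;  D = -0.285868-0.103929i
d^3_{0,0}: k∈[0..3] ⇒ +0.235722 -1.312837 +0.812416 -0.055860 = -0.320559;  D = -0.320559+0.000000i
d^3_{1,0}: k∈[0..2] ⇒ -0.642355 +1.192515 -0.245986 = +0.304174;  D = +0.285868-0.103929i
d^3_{2,0}: k∈[0..1] ⇒ +0.798967 -0.494420 = +0.304547;  D = +0.233439-0.195588i
d^3_{3,0}: single k=0 term ⇒ -0.513177;  D = -0.257076+0.444142i
Y_3^{m'}(θ=0.6748,φ=3.1904) and Σ D·Y over m':
  (+0.2571+0.4441i)·(-0.1006+0.0148i)  (+0.2334+0.1956i)·(+0.3100-0.0304i)  (-0.2859-0.1039i)·(-0.4131+0.0202i)  (-0.3206+0.0000i)·(+0.0141+0.0000i)  (+0.2859-0.1039i)·(+0.4131+0.0202i)  (+0.2334-0.1956i)·(+0.3100+0.0304i)  (-0.2571+0.4441i)·(+0.1006+0.0148i)
Y_3^0(R⁻¹ n̂) = +0.327516+0.000000i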